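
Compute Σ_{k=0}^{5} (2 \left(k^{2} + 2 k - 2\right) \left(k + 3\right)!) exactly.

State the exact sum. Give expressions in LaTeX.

Step 1: r(k) = (k + 4)*(2*k + (k + 1)**2)/(k**2 + 2*k - 2).
Normal form (A,B,C) = (k + 4, 1, k**2 + 2*k - 2).
Need (k + 4)·f(k+1) − (1)·f(k) = k**2 + 2*k - 2.
deg f ≤ 1 (via 1,0,2).
Solve for f: f(k) = k - 2 (degree 1 ≤ 1).
Certificate R = B(k−1)f/C = (k - 2)/(k**2 + 2*k - 2) gives s_k = 2*(k - 2)*factorial(k + 3).
s_(k+1) − s_k = 2*(k**2 + 2*k - 2)*factorial(k + 3) = t_k.
Evaluate s at k=6 and k=0: 2903040 and -24; difference 2903064.

Σ = 2903064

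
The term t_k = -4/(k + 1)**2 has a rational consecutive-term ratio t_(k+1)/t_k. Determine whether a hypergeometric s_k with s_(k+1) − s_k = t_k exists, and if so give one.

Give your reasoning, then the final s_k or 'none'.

Step 1: r(k) = (k + 1)**2/(k + 2)**2.
Take A(k)=k**2 + 2*k + 1, B(k)=k**2 + 4*k + 4, C(k)=1.
Need (k**2 + 2*k + 1)·f(k+1) − (k**2 + 2*k + 1)·f(k) = 1.
d = 0 from the (2,2,0) case.
Write f(k) = c0. Then LHS − RHS = -1, requiring -1 = 0: contradictory. No certificate.

none — t_k is not Gosper-summable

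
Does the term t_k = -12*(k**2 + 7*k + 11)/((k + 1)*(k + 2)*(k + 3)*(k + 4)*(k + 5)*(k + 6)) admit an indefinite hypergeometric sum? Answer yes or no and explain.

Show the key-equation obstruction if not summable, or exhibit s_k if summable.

The ratio is (k + 1)*(7*k + (k + 1)**2 + 18)/((k + 7)*(k**2 + 7*k + 11)).
Gosper form: A/B · C(k+1)/C(k) with A=k + 1, B=k + 7, C=k**2 + 7*k + 11.
f must satisfy (k + 1)·f(k+1) − (k + 6)·f(k) = k**2 + 7*k + 11.
From deg A=1, deg B=1, deg C=2: d=5.
Solve for f: f(k) = k*(k + 2)*(k + 4)*(k**2 + 9*k + 23)/45 (degree 5 ≤ 5).
So s_k = (B(k−1)f/C)·t_k = (k*(k + 2)*(k + 4)*(k + 6)*(k**2 + 9*k + 23)/(45*(k**2 + 7*k + 11)))·t_k = 4*k*(-k**2 - 9*k - 23)/(15*(k**3 + 9*k**2 + 23*k + 15)).
Δs = 12*(-k**2 - 7*k - 11)/(k**6 + 21*k**5 + 175*k**4 + 735*k**3 + 1624*k**2 + 1764*k + 720), as required.

Yes. s_k = 4*k*(-k**2 - 9*k - 23)/(15*(k**3 + 9*k**2 + 23*k + 15)).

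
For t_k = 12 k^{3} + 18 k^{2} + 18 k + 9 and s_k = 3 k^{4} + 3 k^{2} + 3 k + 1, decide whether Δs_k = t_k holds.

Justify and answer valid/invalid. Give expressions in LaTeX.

Valid — Δs_k = t_k.

s_(k+1) = 3*k + 3*(k + 1)**4 + 3*(k + 1)**2 + 4
s_(k+1) − s_k = 12*k**3 + 18*k**2 + 18*k + 9
(s_(k+1) − s_k) − t_k = 0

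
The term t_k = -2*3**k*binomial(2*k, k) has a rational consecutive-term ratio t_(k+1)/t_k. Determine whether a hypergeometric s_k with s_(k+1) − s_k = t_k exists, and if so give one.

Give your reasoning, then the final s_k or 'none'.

not Gosper-summable; s_k does not exist

r(k) = 6*(2*k + 1)/(k + 1) after simplifying.
A = 12*k + 6, B = k + 1, C = 1.
Key eq: (12*k + 6)·f(k+1) = (k)·f(k) + (1).
d = -1 from the (1,1,0) case.
deg f ≤ -1 is impossible — no certificate.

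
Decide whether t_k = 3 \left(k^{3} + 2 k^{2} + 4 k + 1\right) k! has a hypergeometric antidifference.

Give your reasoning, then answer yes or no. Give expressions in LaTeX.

Yes. s_k = 3 \left(k^{2} + 1\right) k!.

Ratio r(k) = (k**4 + 6*k**3 + 16*k**2 + 19*k + 8)/(k**3 + 2*k**2 + 4*k + 1).
Normal form (A,B,C) = (k + 1, 1, k**3 + 2*k**2 + 4*k + 1).
Need (k + 1)·f(k+1) − (1)·f(k) = k**3 + 2*k**2 + 4*k + 1.
d = 2 from the (1,0,3) case.
Coefficient equations give f(k) = k**2 + 1.
R(k) = B(k−1)·f(k)/C(k) = (k**2 + 1)/(k**3 + 2*k**2 + 4*k + 1); s_k = R·t_k = 3*(k**2 + 1)*factorial(k).
s_(k+1) − s_k = 3*(k**3 + 2*k**2 + 4*k + 1)*factorial(k) = t_k.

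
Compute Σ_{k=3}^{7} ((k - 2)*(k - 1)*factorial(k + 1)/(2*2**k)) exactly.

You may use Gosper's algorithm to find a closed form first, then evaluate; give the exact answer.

Σ = 5673

Compute t_(k+1)/t_k: get k*(k + 2)/(2*(k - 2)).
Gosper form: A/B · C(k+1)/C(k) with A=k/2 + 1, B=1, C=k**2 - 3*k + 2.
Need (k/2 + 1)·f(k+1) − (1)·f(k) = k**2 - 3*k + 2.
d = 1 from the (1,0,2) case.
Coefficient equations give f(k) = 2*(k - 4).
R(k) = B(k−1)·f(k)/C(k) = 2*(k - 4)/((k - 2)*(k - 1)); s_k = R·t_k = (k - 4)*factorial(k + 1)/2**k.
Δs = (k - 2)*(k - 1)*factorial(k + 1)/(2*2**k), as required.
Sum = s_(8) − s_(3); s_(8) = 5670, s_(3) = -3 ⇒ 5673.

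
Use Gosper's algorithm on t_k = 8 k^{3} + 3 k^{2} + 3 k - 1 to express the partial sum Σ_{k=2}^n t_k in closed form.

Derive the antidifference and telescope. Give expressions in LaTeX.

S(n) = 2 n^{4} + 5 n^{3} + 5 n^{2} + n - 13

The ratio is (8*k**3 + 27*k**2 + 33*k + 13)/(8*k**3 + 3*k**2 + 3*k - 1).
So A=1 and B=1, with C=k**3 + 3*k**2/8 + 3*k/8 - 1/8.
Need (1)·f(k+1) − (1)·f(k) = k**3 + 3*k**2/8 + 3*k/8 - 1/8.
deg f ≤ 4 (via 0,0,3).
Match coefficients ⇒ f(k) = k*(2*k**3 - 3*k**2 + 2*k - 2)/8.
Then R = B(k−1)f/C = k*(2*k**3 - 3*k**2 + 2*k - 2)/(8*k**3 + 3*k**2 + 3*k - 1), so s_k = R(k)·t_k = k*(2*k**3 - 3*k**2 + 2*k - 2).
Verify: 8*k**3 + 3*k**2 + 3*k - 1 matches t_k.
Telescope: S(n) = s_(n+1) − s_(2) = 2*n**4 + 5*n**3 + 5*n**2 + n - 1 − (12) = 2*n**4 + 5*n**3 + 5*n**2 + n - 13.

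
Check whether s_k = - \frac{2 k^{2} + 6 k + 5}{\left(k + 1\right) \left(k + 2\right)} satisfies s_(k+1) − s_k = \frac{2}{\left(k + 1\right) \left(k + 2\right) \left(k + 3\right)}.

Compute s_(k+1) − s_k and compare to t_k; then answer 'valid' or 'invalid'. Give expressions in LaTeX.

s_(k+1) = (-6*k - 2*(k + 1)**2 - 11)/((k + 2)*(k + 3))
s_(k+1) − s_k = 2/(k**3 + 6*k**2 + 11*k + 6)
(s_(k+1) − s_k) − t_k = 0

Valid: the claim telescopes to t_k.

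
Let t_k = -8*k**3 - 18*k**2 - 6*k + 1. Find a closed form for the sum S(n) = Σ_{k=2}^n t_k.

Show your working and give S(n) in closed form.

Compute t_(k+1)/t_k: get (8*k**3 + 42*k**2 + 66*k + 31)/(8*k**3 + 18*k**2 + 6*k - 1).
Take A(k)=1, B(k)=1, C(k)=k**3 + 9*k**2/4 + 3*k/4 - 1/8.
Solve (1)·f(k+1) − (1)·f(k) = k**3 + 9*k**2/4 + 3*k/4 - 1/8.
d = 4 from the (0,0,3) case.
Solve for f: f(k) = k*(2*k**3 + 2*k**2 - 4*k - 1)/8 (degree 4 ≤ 4).
So s_k = (B(k−1)f/C)·t_k = (k*(2*k**3 + 2*k**2 - 4*k - 1)/(8*k**3 + 18*k**2 + 6*k - 1))·t_k = k*(-2*k**3 - 2*k**2 + 4*k + 1).
Check: Δs_k = -8*k**3 - 18*k**2 - 6*k + 1. ✓
Σ_(k=2)^n t_k = s_(n+1) − s_(2) = (-2*n**4 - 10*n**3 - 14*n**2 - 5*n + 1) − (-30), i.e. -2*n**4 - 10*n**3 - 14*n**2 - 5*n + 31.

S(n) = -2*n**4 - 10*n**3 - 14*n**2 - 5*n + 31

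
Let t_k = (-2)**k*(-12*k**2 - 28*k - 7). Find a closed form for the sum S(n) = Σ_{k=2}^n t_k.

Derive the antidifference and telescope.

r(k) = 2*(-12*k**2 - 52*k - 47)/(12*k**2 + 28*k + 7) after simplifying.
So A=-2 and B=1, with C=k**2 + 7*k/3 + 7/12.
Set up (-2)·f(k+1) − (1)·f(k) − (k**2 + 7*k/3 + 7/12) = 0.
Bound: deg f ≤ 2.
Solve for f: f(k) = -(2*k - 1)*(2*k + 3)/12 (degree 2 ≤ 2).
Certificate R = B(k−1)f/C = -(2*k - 1)*(2*k + 3)/(12*k**2 + 28*k + 7) gives s_k = (-2)**k*(4*k**2 + 4*k - 3).
Δs = (-2)**k*(-12*k**2 - 28*k - 7), as required.
Σ_(k=2)^n t_k = s_(n+1) − s_(2) = ((-2)**(n + 1)*(4*n**2 + 12*n + 5)) − (84), i.e. -8*(-2)**n*n**2 - 24*(-2)**n*n - 10*(-2)**n - 84.

S(n) = -8*(-2)**n*n**2 - 24*(-2)**n*n - 10*(-2)**n - 84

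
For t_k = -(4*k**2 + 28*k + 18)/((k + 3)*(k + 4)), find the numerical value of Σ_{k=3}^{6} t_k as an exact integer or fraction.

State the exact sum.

Step 1: r(k) = (k + 3)*(14*k + 2*(k + 1)**2 + 23)/((k + 5)*(2*k**2 + 14*k + 9)).
Take A(k)=k + 3, B(k)=k + 5, C(k)=k**2 + 7*k + 9/2.
Need (k + 3)·f(k+1) − (k + 4)·f(k) = k**2 + 7*k + 9/2.
From deg A=1, deg B=1, deg C=2: d=2.
A polynomial solution: f(k) = k*(2*k + 1)/2.
Get s_k = R·t_k = -2*k*(2*k + 1)/(k + 3) with R(k) = B(k−1)f(k)/C(k) = k*(k + 4)*(2*k + 1)/(2*k**2 + 14*k + 9).
Verify: 2*(-2*k**2 - 14*k - 9)/(k**2 + 7*k + 12) matches t_k.
Evaluate s at k=7 and k=3: -21 and -7; difference -14.

Σ = -14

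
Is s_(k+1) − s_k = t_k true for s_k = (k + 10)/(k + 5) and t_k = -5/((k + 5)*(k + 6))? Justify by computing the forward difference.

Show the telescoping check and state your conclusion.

s_(k+1) = (k + 11)/(k + 6)
s_(k+1) − s_k = -5/(k**2 + 11*k + 30)
(s_(k+1) − s_k) − t_k = 0

Valid — Δs_k = t_k.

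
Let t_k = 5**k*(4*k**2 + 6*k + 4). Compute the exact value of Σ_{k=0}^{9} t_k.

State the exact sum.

Σ = 888671874

Step 1: r(k) = 5*(2*k**2 + 7*k + 7)/(2*k**2 + 3*k + 2).
Take A(k)=5, B(k)=1, C(k)=k**2 + 3*k/2 + 1.
Set up (5)·f(k+1) − (1)·f(k) − (k**2 + 3*k/2 + 1) = 0.
Bound: deg f ≤ 2.
Solving with deg f ≤ 2: f(k) = (k**2 - k + 1)/4.
So s_k = (B(k−1)f/C)·t_k = ((k**2 - k + 1)/(2*(2*k**2 + 3*k + 2)))·t_k = 5**k*(k**2 - k + 1).
Δs = 5**k*(4*k**2 + 6*k + 4), as required.
Σ_(k=0)^(9) t_k = s_(10) − s_(0) = 888671875 − (1) = 888671874.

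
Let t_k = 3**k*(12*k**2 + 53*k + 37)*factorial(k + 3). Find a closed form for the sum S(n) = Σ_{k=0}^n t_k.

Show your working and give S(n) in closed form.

Ratio r(k) = 3*(12*k**3 + 125*k**2 + 410*k + 408)/(12*k**2 + 53*k + 37).
Gosper form: A/B · C(k+1)/C(k) with A=3*k + 12, B=1, C=k**2 + 53*k/12 + 37/12.
Key eq: (3*k + 12)·f(k+1) = (1)·f(k) + (k**2 + 53*k/12 + 37/12).
Degrees (1,0,2) ⇒ d ≤ 1.
A polynomial solution: f(k) = (4*k - 1)/12.
Get s_k = R·t_k = 3**k*(4*k - 1)*factorial(k + 3) with R(k) = B(k−1)f(k)/C(k) = (4*k - 1)/(12*k**2 + 53*k + 37).
s_(k+1) − s_k = 3**k*(12*k**2 + 53*k + 37)*factorial(k + 3) = t_k.
s_(n+1) = 3**(n + 1)*(4*n + 3)*factorial(n + 4) and s_(0) = -6, so S(n) = 12*3**n*n*factorial(n + 4) + 9*3**n*factorial(n + 4) + 6.

S(n) = 12*3**n*n*factorial(n + 4) + 9*3**n*factorial(n + 4) + 6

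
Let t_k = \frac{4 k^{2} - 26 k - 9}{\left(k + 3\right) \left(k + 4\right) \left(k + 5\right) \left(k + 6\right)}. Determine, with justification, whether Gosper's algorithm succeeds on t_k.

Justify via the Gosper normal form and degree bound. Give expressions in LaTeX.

Yes. s_k = \frac{k \left(k^{2} - 108 k + 17\right)}{30 \left(k + 3\right) \left(k + 4\right) \left(k + 5\right)}.

t_(k+1)/t_k = (k + 3)*(26*k - 4*(k + 1)**2 + 35)/((k + 7)*(-4*k**2 + 26*k + 9)).
A = k + 3, B = k + 7, C = k**2 - 13*k/2 - 9/4.
f must satisfy (k + 3)·f(k+1) − (k + 6)·f(k) = k**2 - 13*k/2 - 9/4.
d = 3 from the (1,1,2) case.
Match coefficients ⇒ f(k) = k*(k**2 - 108*k + 17)/120.
Then R = B(k−1)f/C = k*(k + 6)*(k**2 - 108*k + 17)/(30*(4*k**2 - 26*k - 9)), so s_k = R(k)·t_k = k*(k**2 - 108*k + 17)/(30*(k + 3)*(k + 4)*(k + 5)).
Δs = (4*k**2 - 26*k - 9)/(k**4 + 18*k**3 + 119*k**2 + 342*k + 360), as required.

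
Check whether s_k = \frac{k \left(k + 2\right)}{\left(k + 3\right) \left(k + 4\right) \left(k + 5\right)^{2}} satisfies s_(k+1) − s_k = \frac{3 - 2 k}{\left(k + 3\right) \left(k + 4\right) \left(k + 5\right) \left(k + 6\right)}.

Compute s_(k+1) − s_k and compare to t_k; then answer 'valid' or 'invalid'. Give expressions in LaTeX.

Invalid: residual \frac{3 \left(3 k^{2} + 13 k - 15\right)}{k^{6} + 29 k^{5} + 347 k^{4} + 2191 k^{3} + 7692 k^{2} + 14220 k + 10800} ≠ 0.

s_(k+1) = (k + 1)*(k + 3)/((k + 4)*(k + 5)*(k + 6)**2)
s_(k+1) − s_k = (-k*(k + 2)*(k + 6)**2 + (k + 1)*(k + 3)**2*(k + 5))/((k + 3)*(k + 4)*(k + 5)**2*(k + 6)**2)
(s_(k+1) − s_k) − t_k = 3*(3*k**2 + 13*k - 15)/(k**6 + 29*k**5 + 347*k**4 + 2191*k**3 + 7692*k**2 + 14220*k + 10800)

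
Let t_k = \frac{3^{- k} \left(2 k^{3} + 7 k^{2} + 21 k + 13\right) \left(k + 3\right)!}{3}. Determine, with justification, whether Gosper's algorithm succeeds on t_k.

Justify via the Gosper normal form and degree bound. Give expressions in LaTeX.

Step 1: r(k) = (2*k**4 + 21*k**3 + 93*k**2 + 207*k + 172)/(3*(2*k**3 + 7*k**2 + 21*k + 13)).
Normal form (A,B,C) = (k/3 + 4/3, 1, k**3 + 7*k**2/2 + 21*k/2 + 13/2).
Key eq: (k/3 + 4/3)·f(k+1) = (1)·f(k) + (k**3 + 7*k**2/2 + 21*k/2 + 13/2).
Degrees (1,0,3) ⇒ d ≤ 2.
Coefficient equations give f(k) = 3*(2*k**2 + k + 1)/2.
Certificate R = B(k−1)f/C = 3*(2*k**2 + k + 1)/(2*k**3 + 7*k**2 + 21*k + 13) gives s_k = (2*k**2 + k + 1)*factorial(k + 3)/3**k.
Verify: (2*k**3 + 7*k**2 + 21*k + 13)*factorial(k + 3)/(3*3**k) matches t_k.

Yes. s_k = 3^{- k} \left(2 k^{2} + k + 1\right) \left(k + 3\right)!.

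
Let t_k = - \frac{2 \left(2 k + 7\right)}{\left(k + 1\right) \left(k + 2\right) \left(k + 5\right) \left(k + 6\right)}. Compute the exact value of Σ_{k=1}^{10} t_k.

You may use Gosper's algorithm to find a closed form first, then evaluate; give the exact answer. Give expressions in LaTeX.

Σ = -5/32

t_(k+1)/t_k = (k + 1)*(k + 5)*(2*k + 9)/((k + 3)*(k + 7)*(2*k + 7)).
Take A(k)=k + 1, B(k)=k + 7, C(k)=k**3 + 21*k**2/2 + 73*k/2 + 42.
Set up (k + 1)·f(k+1) − (k + 6)·f(k) − (k**3 + 21*k**2/2 + 73*k/2 + 42) = 0.
d = 5 from the (1,1,3) case.
A polynomial solution: f(k) = k*(k + 2)*(k + 3)*(k + 4)*(k + 6)/10.
So s_k = (B(k−1)f/C)·t_k = (k*(k + 2)*(k + 6)**2/(5*(2*k + 7)))·t_k = 2*k*(-k - 6)/(5*(k**2 + 6*k + 5)).
Verify: 2*(-2*k - 7)/(k**4 + 14*k**3 + 65*k**2 + 112*k + 60) matches t_k.
Sum = s_(11) − s_(1); s_(11) = -187/480, s_(1) = -7/30 ⇒ -5/32.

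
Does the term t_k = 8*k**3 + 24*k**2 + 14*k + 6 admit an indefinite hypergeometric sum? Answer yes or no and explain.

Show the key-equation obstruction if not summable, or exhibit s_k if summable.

r(k) = (4*k**3 + 24*k**2 + 43*k + 26)/(4*k**3 + 12*k**2 + 7*k + 3) after simplifying.
Normal form (A,B,C) = (1, 1, k**3 + 3*k**2 + 7*k/4 + 3/4).
Solve (1)·f(k+1) − (1)·f(k) = k**3 + 3*k**2 + 7*k/4 + 3/4.
d = 4 from the (0,0,3) case.
A polynomial solution: f(k) = k*(2*k**3 + 4*k**2 - 3*k + 3)/8.
Then R = B(k−1)f/C = k*(2*k**3 + 4*k**2 - 3*k + 3)/(2*(4*k**3 + 12*k**2 + 7*k + 3)), so s_k = R(k)·t_k = k*(2*k**3 + 4*k**2 - 3*k + 3).
Δs = 8*k**3 + 24*k**2 + 14*k + 6, as required.

Yes. s_k = k*(2*k**3 + 4*k**2 - 3*k + 3).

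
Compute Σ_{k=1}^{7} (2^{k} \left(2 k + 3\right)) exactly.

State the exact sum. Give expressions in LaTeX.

Σ = 3838

t_(k+1)/t_k = 2*(2*k + 5)/(2*k + 3).
A = 2, B = 1, C = k + 3/2.
f must satisfy (2)·f(k+1) − (1)·f(k) = k + 3/2.
Bound: deg f ≤ 1.
Solving with deg f ≤ 1: f(k) = (2*k - 1)/2.
So s_k = (B(k−1)f/C)·t_k = ((2*k - 1)/(2*k + 3))·t_k = 2**k*(2*k - 1).
Verify: 2**k*(2*k + 3) matches t_k.
Sum = s_(8) − s_(1); s_(8) = 3840, s_(1) = 2 ⇒ 3838.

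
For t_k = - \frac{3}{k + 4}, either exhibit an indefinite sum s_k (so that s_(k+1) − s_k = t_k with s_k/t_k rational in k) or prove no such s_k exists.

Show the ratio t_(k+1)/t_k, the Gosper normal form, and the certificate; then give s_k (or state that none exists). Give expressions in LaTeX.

Step 1: r(k) = (k + 4)/(k + 5).
Take A(k)=k + 4, B(k)=k + 5, C(k)=1.
Key eq: (k + 4)·f(k+1) = (k + 4)·f(k) + (1).
deg f ≤ 0 (via 1,1,0).
Put f(k) = c0: A·f(k+1) − B(k−1)·f(k) − C = -1; need -1 = 0 — inconsistent ⇒ no f, not summable.

no hypergeometric antidifference exists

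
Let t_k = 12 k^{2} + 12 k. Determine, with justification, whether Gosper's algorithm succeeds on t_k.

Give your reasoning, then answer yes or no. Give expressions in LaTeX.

Yes. s_k = 4 k \left(k^{2} - 1\right).

Compute t_(k+1)/t_k: get (k + 2)/k.
Factor: A=1; B=1; C=k**2 + k.
Key eq: (1)·f(k+1) = (1)·f(k) + (k**2 + k).
Degrees (0,0,2) ⇒ d ≤ 3.
Coefficient equations give f(k) = k*(k - 1)*(k + 1)/3.
Get s_k = R·t_k = 4*k*(k**2 - 1) with R(k) = B(k−1)f(k)/C(k) = (k - 1)/3.
Δs = 12*k*(k + 1), as required.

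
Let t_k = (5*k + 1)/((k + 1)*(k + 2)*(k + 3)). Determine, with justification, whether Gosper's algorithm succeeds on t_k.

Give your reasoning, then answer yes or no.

Yes. s_k = k*(3*k - 1)/(2*(k + 1)*(k + 2)).

r(k) = (k + 1)*(5*k + 6)/((k + 4)*(5*k + 1)) after simplifying.
A = k + 1, B = k + 4, C = k + 1/5.
Need (k + 1)·f(k+1) − (k + 3)·f(k) = k + 1/5.
d = 2 from the (1,1,1) case.
Match coefficients ⇒ f(k) = k*(3*k - 1)/10.
Get s_k = R·t_k = k*(3*k - 1)/(2*(k + 1)*(k + 2)) with R(k) = B(k−1)f(k)/C(k) = k*(k + 3)*(3*k - 1)/(2*(5*k + 1)).
Verify: (5*k + 1)/(k**3 + 6*k**2 + 11*k + 6) matches t_k.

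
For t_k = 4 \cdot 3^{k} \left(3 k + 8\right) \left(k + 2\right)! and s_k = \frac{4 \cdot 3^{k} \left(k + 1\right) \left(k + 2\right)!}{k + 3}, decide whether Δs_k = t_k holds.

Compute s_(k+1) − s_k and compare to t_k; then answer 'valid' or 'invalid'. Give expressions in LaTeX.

s_(k+1) = 12*3**k*(k + 2)*factorial(k + 3)/(k + 4)
s_(k+1) − s_k = 4*3**k*(3*k**3 + 23*k**2 + 58*k + 50)*factorial(k + 2)/((k + 3)*(k + 4))
(s_(k+1) − s_k) − t_k = -8*3**k*(3*k**2 + 17*k + 23)*factorial(k + 2)/((k + 3)*(k + 4))

Invalid: residual - \frac{8 \cdot 3^{k} \left(3 k^{2} + 17 k + 23\right) \left(k + 2\right)!}{\left(k + 3\right) \left(k + 4\right)} ≠ 0.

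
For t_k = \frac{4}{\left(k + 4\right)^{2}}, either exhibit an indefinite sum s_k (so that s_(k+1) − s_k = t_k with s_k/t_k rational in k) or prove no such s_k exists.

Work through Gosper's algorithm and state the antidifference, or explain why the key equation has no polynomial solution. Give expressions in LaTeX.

Compute t_(k+1)/t_k: get (k + 4)**2/(k + 5)**2.
Factor: A=k**2 + 8*k + 16; B=k**2 + 10*k + 25; C=1.
Solve (k**2 + 8*k + 16)·f(k+1) − (k**2 + 8*k + 16)·f(k) = 1.
Degrees (2,2,0) ⇒ d ≤ 0.
Put f(k) = c0: A·f(k+1) − B(k−1)·f(k) − C = -1; need -1 = 0 — inconsistent ⇒ no f, not summable.

none (Gosper's algorithm certifies no s_k)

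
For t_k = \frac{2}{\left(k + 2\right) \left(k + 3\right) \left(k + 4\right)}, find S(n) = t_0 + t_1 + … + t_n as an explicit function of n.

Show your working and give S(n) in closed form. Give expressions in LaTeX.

t_(k+1)/t_k = (k + 2)/(k + 5).
Factor: A=k + 2; B=k + 5; C=1.
Key eq: (k + 2)·f(k+1) = (k + 4)·f(k) + (1).
Bound: deg f ≤ 2.
Coefficient equations give f(k) = k*(k + 5)/12.
So s_k = (B(k−1)f/C)·t_k = (k*(k + 4)*(k + 5)/12)·t_k = k*(k + 5)/(6*(k + 2)*(k + 3)).
Verify: 2/(k**3 + 9*k**2 + 26*k + 24) matches t_k.
Σ_(k=0)^n t_k = s_(n+1) − s_(0) = ((n**2 + 7*n + 6)/(6*(n**2 + 7*n + 12))) − (0), i.e. (n**2 + 7*n + 6)/(6*(n**2 + 7*n + 12)).

S(n) = \frac{n^{2} + 7 n + 6}{6 \left(n^{2} + 7 n + 12\right)}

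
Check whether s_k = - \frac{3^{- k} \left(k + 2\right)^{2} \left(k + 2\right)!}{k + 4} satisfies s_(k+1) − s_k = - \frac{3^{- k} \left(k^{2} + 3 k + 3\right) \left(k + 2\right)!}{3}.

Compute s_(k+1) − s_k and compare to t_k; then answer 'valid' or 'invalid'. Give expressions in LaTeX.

Invalid: residual \frac{2 \cdot 3^{- k} \left(k + 1\right) \left(k^{2} + 6 k + 6\right) \left(k + 2\right)!}{3 \left(k + 4\right) \left(k + 5\right)} ≠ 0.

s_(k+1) = -(k + 3)**2*factorial(k + 3)/(3*3**k*(k + 5))
s_(k+1) − s_k = -(k**4 + 10*k**3 + 36*k**2 + 63*k + 48)*factorial(k + 2)/(3*3**k*(k + 4)*(k + 5))
(s_(k+1) − s_k) − t_k = 2*(k + 1)*(k**2 + 6*k + 6)*factorial(k + 2)/(3*3**k*(k + 4)*(k + 5))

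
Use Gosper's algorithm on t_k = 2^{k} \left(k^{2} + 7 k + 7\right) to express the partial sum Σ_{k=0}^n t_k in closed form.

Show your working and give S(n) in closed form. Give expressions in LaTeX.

S(n) = 2 \cdot 2^{n} n^{2} + 10 \cdot 2^{n} n + 6 \cdot 2^{n} + 1

The ratio is 2*(k**2 + 9*k + 15)/(k**2 + 7*k + 7).
Normal form (A,B,C) = (2, 1, k**2 + 7*k + 7).
Set up (2)·f(k+1) − (1)·f(k) − (k**2 + 7*k + 7) = 0.
From deg A=0, deg B=0, deg C=2: d=2.
Solve for f: f(k) = k**2 + 3*k - 1 (degree 2 ≤ 2).
So s_k = (B(k−1)f/C)·t_k = ((k**2 + 3*k - 1)/(k**2 + 7*k + 7))·t_k = 2**k*(k**2 + 3*k - 1).
s_(k+1) − s_k = 2**k*(k**2 + 7*k + 7) = t_k.
Σ_(k=0)^n t_k = s_(n+1) − s_(0) = (2**(n + 1)*(n**2 + 5*n + 3)) − (-1), i.e. 2*2**n*n**2 + 10*2**n*n + 6*2**n + 1.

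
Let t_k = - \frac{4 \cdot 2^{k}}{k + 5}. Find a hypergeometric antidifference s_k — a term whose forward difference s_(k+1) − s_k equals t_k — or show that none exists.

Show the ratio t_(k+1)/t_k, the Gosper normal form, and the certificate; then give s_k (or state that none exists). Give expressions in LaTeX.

r(k) = 2*(k + 5)/(k + 6) after simplifying.
Gosper form: A/B · C(k+1)/C(k) with A=2*k + 10, B=k + 6, C=1.
Key eq: (2*k + 10)·f(k+1) = (k + 5)·f(k) + (1).
deg f ≤ -1 (via 1,1,0).
deg f ≤ -1 is impossible — no certificate.

none — t_k is not Gosper-summable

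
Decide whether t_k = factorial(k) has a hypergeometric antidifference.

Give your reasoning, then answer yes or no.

No. Not Gosper-summable.

Step 1: r(k) = k + 1.
Take A(k)=k + 1, B(k)=1, C(k)=1.
Solve (k + 1)·f(k+1) − (1)·f(k) = 1.
From deg A=1, deg B=0, deg C=0: d=-1.
Negative degree bound (-1): no f exists, t_k not Gosper-summable.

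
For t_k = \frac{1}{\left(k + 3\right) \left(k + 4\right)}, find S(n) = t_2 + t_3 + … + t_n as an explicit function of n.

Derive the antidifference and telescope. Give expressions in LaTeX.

t_(k+1)/t_k = (k + 3)/(k + 5).
Gosper form: A/B · C(k+1)/C(k) with A=k + 3, B=k + 5, C=1.
Solve (k + 3)·f(k+1) − (k + 4)·f(k) = 1.
From deg A=1, deg B=1, deg C=0: d=1.
Solving with deg f ≤ 1: f(k) = k/3.
Then R = B(k−1)f/C = k*(k + 4)/3, so s_k = R(k)·t_k = k/(3*(k + 3)).
Check: Δs_k = 1/(k**2 + 7*k + 12). ✓
s_(n+1) = (n + 1)/(3*(n + 4)) and s_(2) = 2/15, so S(n) = (n - 1)/(5*(n + 4)).

S(n) = \frac{n - 1}{5 \left(n + 4\right)}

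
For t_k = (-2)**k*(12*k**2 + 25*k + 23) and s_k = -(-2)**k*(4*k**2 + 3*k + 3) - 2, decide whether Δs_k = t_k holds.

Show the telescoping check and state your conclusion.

Valid: the claim telescopes to t_k.

s_(k+1) = 2*(-2)**k*(3*k + 4*(k + 1)**2 + 6) - 2
s_(k+1) − s_k = (-2)**k*(12*k**2 + 25*k + 23)
(s_(k+1) − s_k) − t_k = 0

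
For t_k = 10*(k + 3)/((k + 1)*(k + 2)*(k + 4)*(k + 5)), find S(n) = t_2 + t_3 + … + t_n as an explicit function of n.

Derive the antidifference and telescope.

t_(k+1)/t_k = (k + 1)*(k + 4)**2/((k + 3)**2*(k + 6)).
Normal form (A,B,C) = (k + 1, k + 6, k**2 + 6*k + 9).
f must satisfy (k + 1)·f(k+1) − (k + 5)·f(k) = k**2 + 6*k + 9.
deg f ≤ 4 (via 1,1,2).
Match coefficients ⇒ f(k) = k*(k + 2)*(k + 3)*(k + 5)/8.
Certificate R = B(k−1)f/C = k*(k + 2)*(k + 5)**2/(8*(k + 3)) gives s_k = 5*k*(k + 5)/(4*(k**2 + 5*k + 4)).
Verify: 10*(k + 3)/(k**4 + 12*k**3 + 49*k**2 + 78*k + 40) matches t_k.
s_(n+1) = 5*(n**2 + 7*n + 6)/(4*(n**2 + 7*n + 10)) and s_(2) = 35/36, so S(n) = 5*(n**2 + 7*n - 8)/(18*(n**2 + 7*n + 10)).

S(n) = 5*(n**2 + 7*n - 8)/(18*(n**2 + 7*n + 10))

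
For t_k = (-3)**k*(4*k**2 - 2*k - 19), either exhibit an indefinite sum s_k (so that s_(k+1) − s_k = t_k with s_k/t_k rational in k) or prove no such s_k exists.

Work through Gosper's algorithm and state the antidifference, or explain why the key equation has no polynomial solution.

Step 1: r(k) = 3*(-4*k**2 - 6*k + 17)/(4*k**2 - 2*k - 19).
Normal form (A,B,C) = (-3, 1, k**2 - k/2 - 19/4).
Solve (-3)·f(k+1) − (1)·f(k) = k**2 - k/2 - 19/4.
d = 2 from the (0,0,2) case.
Solve for f: f(k) = -(k**2 - 2*k - 4)/4 (degree 2 ≤ 2).
Certificate R = B(k−1)f/C = -(k**2 - 2*k - 4)/(4*k**2 - 2*k - 19) gives s_k = (-3)**k*(-k**2 + 2*k + 4).
Δs = (-3)**k*(4*k**2 - 2*k - 19), as required.

s_k = (-3)**k*(-k**2 + 2*k + 4)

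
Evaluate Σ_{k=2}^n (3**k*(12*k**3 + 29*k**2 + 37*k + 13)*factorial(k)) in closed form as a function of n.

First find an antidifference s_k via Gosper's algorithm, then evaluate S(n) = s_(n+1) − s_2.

S(n) = 12*3**n*n**3*factorial(n) + 33*3**n*n**2*factorial(n) + 36*3**n*n*factorial(n) + 15*3**n*factorial(n) - 288

t_(k+1)/t_k = 3*(12*k**4 + 77*k**3 + 196*k**2 + 222*k + 91)/(12*k**3 + 29*k**2 + 37*k + 13).
Factor: A=3*k + 3; B=1; C=k**3 + 29*k**2/12 + 37*k/12 + 13/12.
Solve (3*k + 3)·f(k+1) − (1)·f(k) = k**3 + 29*k**2/12 + 37*k/12 + 13/12.
Bound: deg f ≤ 2.
A polynomial solution: f(k) = (4*k**2 - k + 2)/12.
So s_k = (B(k−1)f/C)·t_k = ((4*k**2 - k + 2)/(12*k**3 + 29*k**2 + 37*k + 13))·t_k = 3**k*(4*k**2 - k + 2)*factorial(k).
Δs = 3**k*(12*k**3 + 29*k**2 + 37*k + 13)*factorial(k), as required.
Telescope: S(n) = s_(n+1) − s_(2) = 3**(n + 1)*(4*n**2 + 7*n + 5)*factorial(n + 1) − (288) = 12*3**n*n**3*factorial(n) + 33*3**n*n**2*factorial(n) + 36*3**n*n*factorial(n) + 15*3**n*factorial(n) - 288.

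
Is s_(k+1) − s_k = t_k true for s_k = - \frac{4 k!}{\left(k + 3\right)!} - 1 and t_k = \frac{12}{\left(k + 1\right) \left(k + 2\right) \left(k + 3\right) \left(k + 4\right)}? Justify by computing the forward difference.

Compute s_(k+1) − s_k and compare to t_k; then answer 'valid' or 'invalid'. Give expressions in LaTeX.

s_(k+1) = -4*factorial(k + 1)/factorial(k + 4) - 1
s_(k+1) − s_k = 12/((k + 1)*(k + 2)*(k + 3)*(k + 4))
(s_(k+1) − s_k) − t_k = 0

valid; difference matches t_k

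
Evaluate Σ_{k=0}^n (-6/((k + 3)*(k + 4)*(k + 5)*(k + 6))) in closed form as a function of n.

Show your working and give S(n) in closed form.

Ratio r(k) = (k + 3)/(k + 7).
Normal form (A,B,C) = (k + 3, k + 7, 1).
f must satisfy (k + 3)·f(k+1) − (k + 6)·f(k) = 1.
Degrees (1,1,0) ⇒ d ≤ 3.
Solving with deg f ≤ 3: f(k) = k*(k**2 + 12*k + 47)/180.
So s_k = (B(k−1)f/C)·t_k = (k*(k + 6)*(k**2 + 12*k + 47)/180)·t_k = k*(-k**2 - 12*k - 47)/(30*(k + 3)*(k + 4)*(k + 5)).
Verify: -6/(k**4 + 18*k**3 + 119*k**2 + 342*k + 360) matches t_k.
s_(n+1) = (-n**3 - 15*n**2 - 74*n - 60)/(30*(n**3 + 15*n**2 + 74*n + 120)) and s_(0) = 0, so S(n) = (-n**3 - 15*n**2 - 74*n - 60)/(30*(n**3 + 15*n**2 + 74*n + 120)).

S(n) = (-n**3 - 15*n**2 - 74*n - 60)/(30*(n**3 + 15*n**2 + 74*n + 120))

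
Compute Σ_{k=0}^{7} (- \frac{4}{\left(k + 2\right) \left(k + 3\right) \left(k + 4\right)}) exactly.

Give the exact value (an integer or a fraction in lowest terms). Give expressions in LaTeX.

Σ = -52/165

Ratio r(k) = (k + 2)/(k + 5).
Factor: A=k + 2; B=k + 5; C=1.
Key eq: (k + 2)·f(k+1) = (k + 4)·f(k) + (1).
d = 2 from the (1,1,0) case.
Solving with deg f ≤ 2: f(k) = k*(k + 5)/12.
R(k) = B(k−1)·f(k)/C(k) = k*(k + 4)*(k + 5)/12; s_k = R·t_k = k*(-k - 5)/(3*(k + 2)*(k + 3)).
Check: Δs_k = -4/(k**3 + 9*k**2 + 26*k + 24). ✓
Telescoping: Σ = s_(8) − s_(0) = -52/165 − (0) = -52/165.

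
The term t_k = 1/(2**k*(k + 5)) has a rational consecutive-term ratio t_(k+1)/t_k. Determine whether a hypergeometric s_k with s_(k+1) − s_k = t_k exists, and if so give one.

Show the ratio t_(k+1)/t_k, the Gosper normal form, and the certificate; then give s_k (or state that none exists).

t_(k+1)/t_k = (k + 5)/(2*(k + 6)).
Normal form (A,B,C) = (k/2 + 5/2, k + 6, 1).
Need (k/2 + 5/2)·f(k+1) − (k + 5)·f(k) = 1.
From deg A=1, deg B=1, deg C=0: d=-1.
Negative degree bound (-1): no f exists, t_k not Gosper-summable.

none (Gosper's algorithm certifies no s_k)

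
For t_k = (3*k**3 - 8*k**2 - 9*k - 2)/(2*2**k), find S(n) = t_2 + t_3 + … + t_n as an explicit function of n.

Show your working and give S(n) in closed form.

Ratio r(k) = (3*k**3 + k**2 - 16*k - 16)/(2*(3*k**3 - 8*k**2 - 9*k - 2)).
Factor: A=1/2; B=1; C=k**3 - 8*k**2/3 - 3*k - 2/3.
Key eq: (1/2)·f(k+1) = (1)·f(k) + (k**3 - 8*k**2/3 - 3*k - 2/3).
From deg A=0, deg B=0, deg C=3: d=3.
A polynomial solution: f(k) = -2*(k + 1)*(3*k**2 - 2*k + 4)/3.
R(k) = B(k−1)·f(k)/C(k) = -2*(k + 1)*(3*k**2 - 2*k + 4)/((3*k + 1)*(k**2 - 3*k - 2)); s_k = R·t_k = (-3*k**3 - k**2 - 2*k - 4)/2**k.
Check: Δs_k = (3*k**3 - 8*k**2 - 9*k - 2)/(2*2**k). ✓
Telescope: S(n) = s_(n+1) − s_(2) = 2**(-n - 1)*(-3*n**3 - 10*n**2 - 13*n - 10) − (-9) = (18*2**n - 3*n**3 - 10*n**2 - 13*n - 10)/(2*2**n).

S(n) = (18*2**n - 3*n**3 - 10*n**2 - 13*n - 10)/(2*2**n)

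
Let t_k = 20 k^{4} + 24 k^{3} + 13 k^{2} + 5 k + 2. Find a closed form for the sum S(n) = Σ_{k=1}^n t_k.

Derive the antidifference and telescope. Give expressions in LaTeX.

The ratio is (20*k**4 + 104*k**3 + 205*k**2 + 183*k + 64)/(20*k**4 + 24*k**3 + 13*k**2 + 5*k + 2).
A = 1, B = 1, C = k**4 + 6*k**3/5 + 13*k**2/20 + k/4 + 1/10.
Key eq: (1)·f(k+1) = (1)·f(k) + (k**4 + 6*k**3/5 + 13*k**2/20 + k/4 + 1/10).
From deg A=0, deg B=0, deg C=4: d=5.
Solve for f: f(k) = k*(4*k**4 - 4*k**3 - k**2 + 2*k + 1)/20 (degree 5 ≤ 5).
Then R = B(k−1)f/C = k*(4*k**4 - 4*k**3 - k**2 + 2*k + 1)/(20*k**4 + 24*k**3 + 13*k**2 + 5*k + 2), so s_k = R(k)·t_k = k*(4*k**4 - 4*k**3 - k**2 + 2*k + 1).
Check: Δs_k = 20*k**4 + 24*k**3 + 13*k**2 + 5*k + 2. ✓
Evaluate: s_(n+1) = 4*n**5 + 16*n**4 + 23*n**3 + 15*n**2 + 6*n + 2; subtract s_(1) = 2 ⇒ S(n) = n*(4*n**4 + 16*n**3 + 23*n**2 + 15*n + 6).

S(n) = n \left(4 n^{4} + 16 n^{3} + 23 n^{2} + 15 n + 6\right)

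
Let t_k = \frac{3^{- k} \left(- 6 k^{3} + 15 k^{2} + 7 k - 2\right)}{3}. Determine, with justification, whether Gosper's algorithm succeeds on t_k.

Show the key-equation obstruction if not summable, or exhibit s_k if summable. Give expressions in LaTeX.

Yes. s_k = 3^{- k} k \left(3 k^{2} - 3 k - 2\right).

r(k) = (6*k**3 + 3*k**2 - 19*k - 14)/(3*(6*k**3 - 15*k**2 - 7*k + 2)) after simplifying.
Normal form (A,B,C) = (1/3, 1, k**3 - 5*k**2/2 - 7*k/6 + 1/3).
Solve (1/3)·f(k+1) − (1)·f(k) = k**3 - 5*k**2/2 - 7*k/6 + 1/3.
Bound: deg f ≤ 3.
A polynomial solution: f(k) = -k*(3*k**2 - 3*k - 2)/2.
Then R = B(k−1)f/C = -3*k*(3*k**2 - 3*k - 2)/(6*k**3 - 15*k**2 - 7*k + 2), so s_k = R(k)·t_k = k*(3*k**2 - 3*k - 2)/3**k.
Verify: (-6*k**3 + 15*k**2 + 7*k - 2)/(3*3**k) matches t_k.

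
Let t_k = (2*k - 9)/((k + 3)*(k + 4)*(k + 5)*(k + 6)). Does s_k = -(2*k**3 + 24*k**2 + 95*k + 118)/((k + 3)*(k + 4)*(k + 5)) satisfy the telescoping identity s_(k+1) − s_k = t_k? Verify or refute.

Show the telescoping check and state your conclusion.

valid; difference matches t_k

s_(k+1) = (-95*k - 2*(k + 1)**3 - 24*(k + 1)**2 - 213)/((k + 4)*(k + 5)*(k + 6))
s_(k+1) − s_k = (2*k - 9)/(k**4 + 18*k**3 + 119*k**2 + 342*k + 360)
(s_(k+1) − s_k) − t_k = 0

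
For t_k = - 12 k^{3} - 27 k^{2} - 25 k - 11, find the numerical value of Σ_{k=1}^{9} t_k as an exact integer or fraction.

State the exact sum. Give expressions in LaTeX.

Step 1: r(k) = (12*k**3 + 63*k**2 + 115*k + 75)/(12*k**3 + 27*k**2 + 25*k + 11).
So A=1 and B=1, with C=k**3 + 9*k**2/4 + 25*k/12 + 11/12.
Solve (1)·f(k+1) − (1)·f(k) = k**3 + 9*k**2/4 + 25*k/12 + 11/12.
d = 4 from the (0,0,3) case.
Coefficient equations give f(k) = k*(3*k**3 + 3*k**2 + 2*k + 3)/12.
So s_k = (B(k−1)f/C)·t_k = (k*(3*k**3 + 3*k**2 + 2*k + 3)/(12*k**3 + 27*k**2 + 25*k + 11))·t_k = k*(-3*k**3 - 3*k**2 - 2*k - 3).
Verify: -12*k**3 - 27*k**2 - 25*k - 11 matches t_k.
Evaluate s at k=10 and k=1: -33230 and -11; difference -33219.

Σ = -33219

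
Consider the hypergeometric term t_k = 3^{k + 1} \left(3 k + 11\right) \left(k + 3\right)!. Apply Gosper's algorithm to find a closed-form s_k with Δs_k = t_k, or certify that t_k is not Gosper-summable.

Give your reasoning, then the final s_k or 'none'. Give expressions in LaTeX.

s_k = 3^{k + 1} \left(k + 3\right)!

r(k) = 3*(k + 4)*(3*k + 14)/(3*k + 11) after simplifying.
Normal form (A,B,C) = (3*k + 12, 1, k + 11/3).
Key eq: (3*k + 12)·f(k+1) = (1)·f(k) + (k + 11/3).
From deg A=1, deg B=0, deg C=1: d=0.
Solve for f: f(k) = 1/3 (degree 0 ≤ 0).
So s_k = (B(k−1)f/C)·t_k = (1/(3*k + 11))·t_k = 3**(k + 1)*factorial(k + 3).
Verify: 3**(k + 1)*(3*k + 11)*factorial(k + 3) matches t_k.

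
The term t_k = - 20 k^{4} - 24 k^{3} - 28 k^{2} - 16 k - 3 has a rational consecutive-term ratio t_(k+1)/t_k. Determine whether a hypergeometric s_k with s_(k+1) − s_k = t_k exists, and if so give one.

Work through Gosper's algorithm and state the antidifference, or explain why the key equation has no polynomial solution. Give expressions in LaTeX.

Compute t_(k+1)/t_k: get (20*k**4 + 104*k**3 + 220*k**2 + 224*k + 91)/(20*k**4 + 24*k**3 + 28*k**2 + 16*k + 3).
Normal form (A,B,C) = (1, 1, k**4 + 6*k**3/5 + 7*k**2/5 + 4*k/5 + 3/20).
Key eq: (1)·f(k+1) = (1)·f(k) + (k**4 + 6*k**3/5 + 7*k**2/5 + 4*k/5 + 3/20).
d = 5 from the (0,0,4) case.
Solve for f: f(k) = k*(4*k**4 - 4*k**3 + 4*k**2 - 1)/20 (degree 5 ≤ 5).
Certificate R = B(k−1)f/C = k*(4*k**4 - 4*k**3 + 4*k**2 - 1)/(20*k**4 + 24*k**3 + 28*k**2 + 16*k + 3) gives s_k = -4*k**5 + 4*k**4 - 4*k**3 + k.
s_(k+1) − s_k = -20*k**4 - 24*k**3 - 28*k**2 - 16*k - 3 = t_k.

s_k = - 4 k^{5} + 4 k^{4} - 4 k^{3} + k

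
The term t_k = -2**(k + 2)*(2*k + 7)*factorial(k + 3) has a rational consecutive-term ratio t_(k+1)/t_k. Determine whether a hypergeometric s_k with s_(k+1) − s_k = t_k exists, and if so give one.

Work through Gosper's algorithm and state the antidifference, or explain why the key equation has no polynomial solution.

s_k = -2**(k + 2)*factorial(k + 3)

Step 1: r(k) = 2*(k + 4)*(2*k + 9)/(2*k + 7).
Normal form (A,B,C) = (2*k + 8, 1, k + 7/2).
Solve (2*k + 8)·f(k+1) − (1)·f(k) = k + 7/2.
d = 0 from the (1,0,1) case.
A polynomial solution: f(k) = 1/2.
Then R = B(k−1)f/C = 1/(2*k + 7), so s_k = R(k)·t_k = -2**(k + 2)*factorial(k + 3).
Check: Δs_k = -2**(k + 2)*(2*k + 7)*factorial(k + 3). ✓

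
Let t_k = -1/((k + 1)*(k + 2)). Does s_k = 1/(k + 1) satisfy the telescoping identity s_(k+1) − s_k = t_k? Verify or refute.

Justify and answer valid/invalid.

valid (s_(k+1) − s_k reduces to t_k)

s_(k+1) = 1/(k + 2)
s_(k+1) − s_k = -1/((k + 1)*(k + 2))
(s_(k+1) − s_k) − t_k = 0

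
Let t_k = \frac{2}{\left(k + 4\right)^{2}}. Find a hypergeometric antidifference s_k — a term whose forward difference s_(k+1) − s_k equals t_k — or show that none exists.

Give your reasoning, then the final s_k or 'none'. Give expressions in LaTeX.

r(k) = (k + 4)**2/(k + 5)**2 after simplifying.
So A=k**2 + 8*k + 16 and B=k**2 + 10*k + 25, with C=1.
Solve (k**2 + 8*k + 16)·f(k+1) − (k**2 + 8*k + 16)·f(k) = 1.
Degrees (2,2,0) ⇒ d ≤ 0.
Generic f = c0 gives residual -1; -1 = 0 cannot hold, so t_k is not Gosper-summable.

no hypergeometric antidifference exists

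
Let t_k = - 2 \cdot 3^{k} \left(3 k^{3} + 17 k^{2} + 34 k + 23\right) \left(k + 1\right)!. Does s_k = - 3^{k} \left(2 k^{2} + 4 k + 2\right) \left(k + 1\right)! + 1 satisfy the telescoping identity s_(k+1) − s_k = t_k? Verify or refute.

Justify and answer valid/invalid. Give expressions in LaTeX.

Valid: the claim telescopes to t_k.

s_(k+1) = -3**(k + 1)*(4*k + 2*(k + 1)**2 + 6)*factorial(k + 2) + 1
s_(k+1) − s_k = -2*3**k*(3*k**3 + 17*k**2 + 34*k + 23)*factorial(k + 1)
(s_(k+1) − s_k) − t_k = 0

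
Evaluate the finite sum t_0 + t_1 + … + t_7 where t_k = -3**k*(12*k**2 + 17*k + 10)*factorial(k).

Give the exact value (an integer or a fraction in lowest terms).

Σ = -8200725121

The ratio is 3*(12*k**3 + 53*k**2 + 80*k + 39)/(12*k**2 + 17*k + 10).
So A=3*k + 3 and B=1, with C=k**2 + 17*k/12 + 5/6.
Key eq: (3*k + 3)·f(k+1) = (1)·f(k) + (k**2 + 17*k/12 + 5/6).
Degrees (1,0,2) ⇒ d ≤ 1.
Coefficient equations give f(k) = (4*k - 1)/12.
Then R = B(k−1)f/C = (4*k - 1)/(12*k**2 + 17*k + 10), so s_k = R(k)·t_k = -3**k*(4*k - 1)*factorial(k).
s_(k+1) − s_k = -3**k*(12*k**2 + 17*k + 10)*factorial(k) = t_k.
Σ_(k=0)^(7) t_k = s_(8) − s_(0) = -8200725120 − (1) = -8200725121.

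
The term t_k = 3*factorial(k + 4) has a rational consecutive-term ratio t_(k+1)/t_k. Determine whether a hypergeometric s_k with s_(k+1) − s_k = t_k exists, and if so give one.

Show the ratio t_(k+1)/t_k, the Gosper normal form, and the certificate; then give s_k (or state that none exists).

none (Gosper's algorithm certifies no s_k)

Ratio r(k) = k + 5.
Take A(k)=k + 5, B(k)=1, C(k)=1.
f must satisfy (k + 5)·f(k+1) − (1)·f(k) = 1.
Bound: deg f ≤ -1.
deg f ≤ -1 is impossible — no certificate.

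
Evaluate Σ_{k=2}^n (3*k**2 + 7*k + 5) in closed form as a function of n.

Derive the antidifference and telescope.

S(n) = n**3 + 5*n**2 + 9*n - 15

Step 1: r(k) = (3*k**2 + 13*k + 15)/(3*k**2 + 7*k + 5).
Take A(k)=1, B(k)=1, C(k)=k**2 + 7*k/3 + 5/3.
f must satisfy (1)·f(k+1) − (1)·f(k) = k**2 + 7*k/3 + 5/3.
Bound: deg f ≤ 3.
Solve for f: f(k) = k*(k**2 + 2*k + 2)/3 (degree 3 ≤ 3).
Then R = B(k−1)f/C = k*(k**2 + 2*k + 2)/(3*k**2 + 7*k + 5), so s_k = R(k)·t_k = k*(k**2 + 2*k + 2).
Verify: 3*k**2 + 7*k + 5 matches t_k.
s_(n+1) = n**3 + 5*n**2 + 9*n + 5 and s_(2) = 20, so S(n) = n**3 + 5*n**2 + 9*n - 15.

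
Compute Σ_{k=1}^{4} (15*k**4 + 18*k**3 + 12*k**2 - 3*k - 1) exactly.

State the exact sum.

Σ = 7436

t_(k+1)/t_k = (15*k**4 + 78*k**3 + 156*k**2 + 135*k + 41)/(15*k**4 + 18*k**3 + 12*k**2 - 3*k - 1).
A = 1, B = 1, C = k**4 + 6*k**3/5 + 4*k**2/5 - k/5 - 1/15.
f must satisfy (1)·f(k+1) − (1)·f(k) = k**4 + 6*k**3/5 + 4*k**2/5 - k/5 - 1/15.
From deg A=0, deg B=0, deg C=4: d=5.
Match coefficients ⇒ f(k) = k*(3*k**4 - 3*k**3 - 3*k + 2)/15.
Certificate R = B(k−1)f/C = k*(3*k**4 - 3*k**3 - 3*k + 2)/(15*k**4 + 18*k**3 + 12*k**2 - 3*k - 1) gives s_k = k*(3*k**4 - 3*k**3 - 3*k + 2).
Check: Δs_k = 15*k**4 + 18*k**3 + 12*k**2 - 3*k - 1. ✓
Sum = s_(5) − s_(1); s_(5) = 7435, s_(1) = -1 ⇒ 7436.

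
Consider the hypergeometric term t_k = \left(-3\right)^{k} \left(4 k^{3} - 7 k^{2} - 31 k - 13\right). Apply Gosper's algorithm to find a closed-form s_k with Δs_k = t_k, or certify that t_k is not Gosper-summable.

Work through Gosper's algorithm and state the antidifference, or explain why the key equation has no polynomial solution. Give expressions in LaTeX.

r(k) = 3*(-4*k**3 - 5*k**2 + 33*k + 47)/(4*k**3 - 7*k**2 - 31*k - 13) after simplifying.
Normal form (A,B,C) = (-3, 1, k**3 - 7*k**2/4 - 31*k/4 - 13/4).
f must satisfy (-3)·f(k+1) − (1)·f(k) = k**3 - 7*k**2/4 - 31*k/4 - 13/4.
Degrees (0,0,3) ⇒ d ≤ 3.
Solve for f: f(k) = -(k**3 - 4*k**2 - 4*k + 2)/4 (degree 3 ≤ 3).
Get s_k = R·t_k = (-3)**k*(-k**3 + 4*k**2 + 4*k - 2) with R(k) = B(k−1)f(k)/C(k) = -(k**3 - 4*k**2 - 4*k + 2)/(4*k**3 - 7*k**2 - 31*k - 13).
Verify: (-3)**k*(4*k**3 - 7*k**2 - 31*k - 13) matches t_k.

s_k = \left(-3\right)^{k} \left(- k^{3} + 4 k^{2} + 4 k - 2\right)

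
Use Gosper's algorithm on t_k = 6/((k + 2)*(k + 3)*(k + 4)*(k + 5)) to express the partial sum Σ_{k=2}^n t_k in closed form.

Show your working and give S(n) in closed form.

Ratio r(k) = (k + 2)/(k + 6).
Normal form (A,B,C) = (k + 2, k + 6, 1).
Solve (k + 2)·f(k+1) − (k + 5)·f(k) = 1.
d = 3 from the (1,1,0) case.
Solve for f: f(k) = k*(k**2 + 9*k + 26)/72 (degree 3 ≤ 3).
R(k) = B(k−1)·f(k)/C(k) = k*(k + 5)*(k**2 + 9*k + 26)/72; s_k = R·t_k = k*(k**2 + 9*k + 26)/(12*(k + 2)*(k + 3)*(k + 4)).
Δs = 6/(k**4 + 14*k**3 + 71*k**2 + 154*k + 120), as required.
Σ_(k=2)^n t_k = s_(n+1) − s_(2) = ((n**3 + 12*n**2 + 47*n + 36)/(12*(n**3 + 12*n**2 + 47*n + 60))) − (1/15), i.e. (n**3 + 12*n**2 + 47*n - 60)/(60*(n**3 + 12*n**2 + 47*n + 60)).

S(n) = (n**3 + 12*n**2 + 47*n - 60)/(60*(n**3 + 12*n**2 + 47*n + 60))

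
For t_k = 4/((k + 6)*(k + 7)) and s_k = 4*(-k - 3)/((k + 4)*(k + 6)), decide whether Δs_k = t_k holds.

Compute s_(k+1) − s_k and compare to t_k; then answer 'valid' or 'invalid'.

s_(k+1) = 4*(-k - 4)/((k + 5)*(k + 7))
s_(k+1) − s_k = 4*(k**2 + 7*k + 9)/(k**4 + 22*k**3 + 179*k**2 + 638*k + 840)
(s_(k+1) − s_k) − t_k = 4*(-2*k - 11)/(k**4 + 22*k**3 + 179*k**2 + 638*k + 840)

Invalid: residual 4*(-2*k - 11)/(k**4 + 22*k**3 + 179*k**2 + 638*k + 840) ≠ 0.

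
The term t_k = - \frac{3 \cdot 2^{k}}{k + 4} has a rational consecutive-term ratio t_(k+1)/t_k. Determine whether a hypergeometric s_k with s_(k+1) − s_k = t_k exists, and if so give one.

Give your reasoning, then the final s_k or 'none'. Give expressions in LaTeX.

Step 1: r(k) = 2*(k + 4)/(k + 5).
Factor: A=2*k + 8; B=k + 5; C=1.
Solve (2*k + 8)·f(k+1) − (k + 4)·f(k) = 1.
deg f ≤ -1 (via 1,1,0).
d = -1 < 0 ⇒ no nonzero polynomial f; not summable.

no hypergeometric antidifference exists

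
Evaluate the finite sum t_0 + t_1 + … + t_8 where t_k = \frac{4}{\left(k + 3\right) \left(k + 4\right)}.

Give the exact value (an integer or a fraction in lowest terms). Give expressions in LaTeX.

Compute t_(k+1)/t_k: get (k + 3)/(k + 5).
Take A(k)=k + 3, B(k)=k + 5, C(k)=1.
Solve (k + 3)·f(k+1) − (k + 4)·f(k) = 1.
From deg A=1, deg B=1, deg C=0: d=1.
Coefficient equations give f(k) = k/3.
Certificate R = B(k−1)f/C = k*(k + 4)/3 gives s_k = 4*k/(3*(k + 3)).
Verify: 4/(k**2 + 7*k + 12) matches t_k.
Evaluate s at k=9 and k=0: 1 and 0; difference 1.

Σ = 1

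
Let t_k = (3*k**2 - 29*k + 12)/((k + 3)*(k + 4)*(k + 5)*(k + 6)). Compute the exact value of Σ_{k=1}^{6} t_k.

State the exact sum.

Step 1: r(k) = -(k + 3)*(29*k - 3*(k + 1)**2 + 17)/((k + 7)*(3*k**2 - 29*k + 12)).
Take A(k)=k + 3, B(k)=k + 7, C(k)=k**2 - 29*k/3 + 4.
f must satisfy (k + 3)·f(k+1) − (k + 6)·f(k) = k**2 - 29*k/3 + 4.
Bound: deg f ≤ 3.
Solving with deg f ≤ 3: f(k) = k*(k**2 - 48*k + 127)/60.
Certificate R = B(k−1)f/C = k*(k + 6)*(k**2 - 48*k + 127)/(20*(3*k**2 - 29*k + 12)) gives s_k = k*(k**2 - 48*k + 127)/(20*(k + 3)*(k + 4)*(k + 5)).
Verify: (3*k**2 - 29*k + 12)/(k**4 + 18*k**3 + 119*k**2 + 342*k + 360) matches t_k.
Sum = s_(7) − s_(1); s_(7) = -7/165, s_(1) = 1/30 ⇒ -5/66.

Σ = -5/66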